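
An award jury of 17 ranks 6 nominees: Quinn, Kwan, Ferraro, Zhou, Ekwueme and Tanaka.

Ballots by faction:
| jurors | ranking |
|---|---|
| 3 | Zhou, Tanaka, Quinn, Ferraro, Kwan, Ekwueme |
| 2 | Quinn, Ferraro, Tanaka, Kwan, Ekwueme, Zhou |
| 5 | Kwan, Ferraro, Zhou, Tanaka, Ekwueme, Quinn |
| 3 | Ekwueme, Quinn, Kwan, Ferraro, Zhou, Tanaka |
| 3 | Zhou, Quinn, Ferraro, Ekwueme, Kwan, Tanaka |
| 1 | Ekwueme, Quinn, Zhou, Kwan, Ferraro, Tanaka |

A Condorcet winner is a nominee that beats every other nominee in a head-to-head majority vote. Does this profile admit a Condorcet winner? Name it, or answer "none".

Head-to-head results (17 jurors):
Quinn vs Kwan: 3+2+3+3+1 = 12 for Quinn, 5 for Kwan — Quinn by 12–5.
Quinn vs Ferraro: 12 to 5, Quinn.
Quinn vs Zhou: 2+3+1 = 6 for Quinn, 11 for Zhou — Zhou by 11–6.
Quinn vs Ekwueme: 3+2+3 = 8 for Quinn, 9 for Ekwueme — Ekwueme by 9–8.
Quinn vs Tanaka: 9 to 8, Quinn.
Kwan vs Ferraro: Kwan preferred on 5+3+1 = 9 ballots; Kwan wins 9–8.
Kwan vs Zhou: 10 to 7, Kwan.
Kwan vs Ekwueme: 3+2+5 = 10 for Kwan, 7 for Ekwueme — Kwan by 10–7.
Kwan vs Tanaka: Kwan preferred on 5+3+3+1 = 12 ballots; Kwan wins 12–5.
Ferraro vs Zhou: Ferraro preferred on 2+5+3 = 10 ballots; Ferraro wins 10–7.
Ferraro vs Ekwueme: 3+2+5+3 = 13 for Ferraro, 4 for Ekwueme — Ferraro by 13–4.
Ferraro vs Tanaka: Ferraro preferred on 2+5+3+3+1 = 14 ballots; Ferraro wins 14–3.
Zhou vs Ekwueme: 11 to 6, Zhou.
Zhou vs Tanaka: 15 to 2, Zhou.
Ekwueme vs Tanaka: 3+3+1 = 7 for Ekwueme, 10 for Tanaka — Tanaka by 10–7.
Each nominee drops at least one matchup (Quinn loses to Zhou; Kwan loses to Quinn; Ferraro loses to Quinn; Zhou loses to Kwan; Ekwueme loses to Kwan; Tanaka loses to Quinn); the cycle Quinn → Kwan → Zhou → Quinn rules out a Condorcet winner.

none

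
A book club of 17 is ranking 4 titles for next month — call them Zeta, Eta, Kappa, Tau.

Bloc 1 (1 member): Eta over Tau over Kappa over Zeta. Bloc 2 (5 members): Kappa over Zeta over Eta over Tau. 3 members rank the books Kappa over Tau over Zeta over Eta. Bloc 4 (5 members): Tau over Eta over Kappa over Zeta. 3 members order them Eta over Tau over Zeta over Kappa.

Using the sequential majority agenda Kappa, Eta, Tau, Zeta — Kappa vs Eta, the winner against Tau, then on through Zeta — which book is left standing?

Round 1: Kappa vs Eta — 8–9, Eta advances.
Round 2: Eta vs Tau — 9–8, Eta advances.
Round 3: Eta vs Zeta — 9–8, Eta advances.
The agenda winner is Eta.

Eta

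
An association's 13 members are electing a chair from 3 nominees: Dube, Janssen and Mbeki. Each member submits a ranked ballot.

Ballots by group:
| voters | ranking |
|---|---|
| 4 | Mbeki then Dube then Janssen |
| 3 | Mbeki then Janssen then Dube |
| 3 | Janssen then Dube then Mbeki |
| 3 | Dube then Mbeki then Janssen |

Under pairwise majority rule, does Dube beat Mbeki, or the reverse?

Ballots ranking Dube above Mbeki: 3 + 3 = 6.
Ballots ranking Mbeki above Dube: 13 − 6 = 7.
Mbeki wins the head-to-head 7–6.

Mbeki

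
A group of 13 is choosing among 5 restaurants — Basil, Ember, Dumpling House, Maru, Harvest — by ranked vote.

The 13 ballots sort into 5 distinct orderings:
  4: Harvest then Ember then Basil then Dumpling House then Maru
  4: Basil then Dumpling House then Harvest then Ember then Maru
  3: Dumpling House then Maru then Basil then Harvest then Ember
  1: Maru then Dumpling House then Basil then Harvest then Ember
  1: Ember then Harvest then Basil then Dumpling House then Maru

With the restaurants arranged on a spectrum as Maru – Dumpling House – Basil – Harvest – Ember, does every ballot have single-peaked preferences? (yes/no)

Axis positions: Maru=1, Dumpling House=2, Basil=3, Harvest=4, Ember=5.
Bloc 1 (peak Harvest at position 4): ranking walks positions 4-5-3-2-1, expanding outward from the peak — single-peaked.
Bloc 2 (peak Basil at position 3): ranking walks positions 3-2-4-5-1, expanding outward from the peak — single-peaked.
Bloc 3 (peak Dumpling House at position 2): ranking walks positions 2-1-3-4-5, expanding outward from the peak — single-peaked.
Bloc 4 (peak Maru at position 1): ranking walks positions 1-2-3-4-5, expanding outward from the peak — single-peaked.
Bloc 5 (peak Ember at position 5): ranking walks positions 5-4-3-2-1, expanding outward from the peak — single-peaked.
Every ranking is single-peaked on this axis.

yes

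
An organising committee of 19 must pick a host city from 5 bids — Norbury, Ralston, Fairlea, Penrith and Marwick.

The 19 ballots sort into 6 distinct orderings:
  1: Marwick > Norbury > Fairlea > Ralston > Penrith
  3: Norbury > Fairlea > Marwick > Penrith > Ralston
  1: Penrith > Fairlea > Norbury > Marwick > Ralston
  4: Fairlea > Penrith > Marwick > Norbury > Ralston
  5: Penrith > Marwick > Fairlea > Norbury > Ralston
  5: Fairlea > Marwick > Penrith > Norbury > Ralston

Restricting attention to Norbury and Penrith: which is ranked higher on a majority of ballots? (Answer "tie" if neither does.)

Penrith

Ballots ranking Norbury above Penrith: 1 + 3 = 4.
Ballots ranking Penrith above Norbury: 19 − 4 = 15.
Penrith wins the head-to-head 15–4.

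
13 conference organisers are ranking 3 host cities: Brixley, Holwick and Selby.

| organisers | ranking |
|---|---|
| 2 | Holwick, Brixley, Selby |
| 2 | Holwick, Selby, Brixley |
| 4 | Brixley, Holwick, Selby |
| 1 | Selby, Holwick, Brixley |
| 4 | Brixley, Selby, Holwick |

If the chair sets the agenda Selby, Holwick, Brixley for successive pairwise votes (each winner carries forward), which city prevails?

Brixley

Round 1: Selby vs Holwick — 5–8, Holwick advances.
Round 2: Holwick vs Brixley — 5–8, Brixley advances.
The agenda winner is Brixley.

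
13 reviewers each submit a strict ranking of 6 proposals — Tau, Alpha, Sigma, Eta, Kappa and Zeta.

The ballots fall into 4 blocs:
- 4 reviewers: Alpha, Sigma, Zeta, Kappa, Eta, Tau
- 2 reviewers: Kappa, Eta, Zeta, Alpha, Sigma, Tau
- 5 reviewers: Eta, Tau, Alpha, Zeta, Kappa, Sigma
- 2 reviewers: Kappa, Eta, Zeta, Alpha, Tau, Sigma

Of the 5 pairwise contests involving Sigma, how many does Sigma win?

Sigma against each rival (13 reviewers):
Sigma vs Tau: 4+2 = 6 for Sigma, 7 for Tau — Tau by 7–6.
Sigma vs Alpha: Alpha, 13–0.
Sigma vs Eta: 4 for Sigma, 9 for Eta — Eta by 9–4.
Sigma–Kappa: Kappa 9–4.
Sigma vs Zeta: 4 to 9, Zeta.
Sigma beats no one; loses to Tau, Alpha, Eta, Kappa, Zeta — 0 pairwise wins.

0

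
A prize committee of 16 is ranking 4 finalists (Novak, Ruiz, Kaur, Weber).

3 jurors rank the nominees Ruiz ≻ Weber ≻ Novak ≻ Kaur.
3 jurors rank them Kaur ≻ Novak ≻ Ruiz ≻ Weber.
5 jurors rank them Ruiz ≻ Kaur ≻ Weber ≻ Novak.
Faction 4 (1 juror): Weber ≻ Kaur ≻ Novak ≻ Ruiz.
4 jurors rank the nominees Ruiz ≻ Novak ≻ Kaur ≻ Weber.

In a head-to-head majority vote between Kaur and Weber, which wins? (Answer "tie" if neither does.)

Ballots ranking Kaur above Weber: 3 + 5 + 4 = 12.
Ballots ranking Weber above Kaur: 16 − 12 = 4.
Kaur wins the head-to-head 12–4.

Kaur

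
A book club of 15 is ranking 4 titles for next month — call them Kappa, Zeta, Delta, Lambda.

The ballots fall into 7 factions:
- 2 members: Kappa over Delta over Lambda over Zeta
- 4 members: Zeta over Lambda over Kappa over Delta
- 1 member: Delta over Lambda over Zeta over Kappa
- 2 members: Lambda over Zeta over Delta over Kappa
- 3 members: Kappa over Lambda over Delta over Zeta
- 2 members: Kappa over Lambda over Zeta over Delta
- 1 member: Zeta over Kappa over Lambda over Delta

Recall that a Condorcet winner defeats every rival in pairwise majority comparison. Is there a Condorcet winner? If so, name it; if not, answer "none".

none

Head-to-head results (15 members):
Kappa vs Zeta: Kappa preferred on 2+3+2 = 7 ballots; Zeta wins 8–7.
Kappa vs Delta: Kappa is ranked higher on 2+4+3+2+1 = 12 ballots, Delta on 3. Kappa wins 12–3.
Kappa vs Lambda: Kappa is ranked higher on 2+3+2+1 = 8 ballots, Lambda on 7. Kappa wins 8–7.
Zeta vs Delta: Zeta preferred on 4+2+2+1 = 9 ballots; Zeta wins 9–6.
Zeta vs Lambda: Zeta preferred on 4+1 = 5 ballots; Lambda wins 10–5.
Delta vs Lambda: Delta preferred on 2+1 = 3 ballots; Lambda wins 12–3.
Every book loses at least once (Kappa loses to Zeta; Zeta loses to Lambda; Delta loses to Kappa; Lambda loses to Kappa). The majority relation contains the cycle Kappa beats Lambda beats Zeta beats Kappa, so there is no Condorcet winner.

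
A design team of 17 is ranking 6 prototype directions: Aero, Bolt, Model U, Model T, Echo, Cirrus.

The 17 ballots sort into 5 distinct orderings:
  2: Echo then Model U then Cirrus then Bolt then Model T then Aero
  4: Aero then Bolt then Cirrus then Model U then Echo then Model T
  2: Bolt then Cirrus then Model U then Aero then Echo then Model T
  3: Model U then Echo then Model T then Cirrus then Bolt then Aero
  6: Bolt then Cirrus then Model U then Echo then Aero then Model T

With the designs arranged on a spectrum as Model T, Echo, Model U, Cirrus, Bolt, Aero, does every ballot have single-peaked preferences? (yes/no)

yes

Axis positions: Model T=1, Echo=2, Model U=3, Cirrus=4, Bolt=5, Aero=6.
Bloc 1 (peak Echo at position 2): ranking walks positions 2-3-4-5-1-6, expanding outward from the peak — single-peaked.
Bloc 2 (peak Aero at position 6): ranking walks positions 6-5-4-3-2-1, expanding outward from the peak — single-peaked.
Bloc 3 (peak Bolt at position 5): ranking walks positions 5-4-3-6-2-1, expanding outward from the peak — single-peaked.
Bloc 4 (peak Model U at position 3): ranking walks positions 3-2-1-4-5-6, expanding outward from the peak — single-peaked.
Bloc 5 (peak Bolt at position 5): ranking walks positions 5-4-3-2-6-1, expanding outward from the peak — single-peaked.
Every ranking is single-peaked on this axis.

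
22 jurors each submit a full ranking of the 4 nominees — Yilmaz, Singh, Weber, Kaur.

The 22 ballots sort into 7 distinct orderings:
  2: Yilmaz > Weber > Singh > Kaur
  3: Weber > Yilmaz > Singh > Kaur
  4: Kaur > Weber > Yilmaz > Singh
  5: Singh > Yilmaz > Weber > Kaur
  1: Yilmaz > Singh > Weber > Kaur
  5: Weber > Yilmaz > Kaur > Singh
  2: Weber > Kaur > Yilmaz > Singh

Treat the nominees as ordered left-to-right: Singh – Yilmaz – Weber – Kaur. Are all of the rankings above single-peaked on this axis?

yes

Axis positions: Singh=1, Yilmaz=2, Weber=3, Kaur=4.
Bloc 1 (peak Yilmaz at position 2): ranking walks positions 2-3-1-4, expanding outward from the peak — single-peaked.
Bloc 2 (peak Weber at position 3): ranking walks positions 3-2-1-4, expanding outward from the peak — single-peaked.
Bloc 3 (peak Kaur at position 4): ranking walks positions 4-3-2-1, expanding outward from the peak — single-peaked.
Bloc 4 (peak Singh at position 1): ranking walks positions 1-2-3-4, expanding outward from the peak — single-peaked.
Bloc 5 (peak Yilmaz at position 2): ranking walks positions 2-1-3-4, expanding outward from the peak — single-peaked.
Bloc 6 (peak Weber at position 3): ranking walks positions 3-2-4-1, expanding outward from the peak — single-peaked.
Bloc 7 (peak Weber at position 3): ranking walks positions 3-4-2-1, expanding outward from the peak — single-peaked.
Every ranking is single-peaked on this axis.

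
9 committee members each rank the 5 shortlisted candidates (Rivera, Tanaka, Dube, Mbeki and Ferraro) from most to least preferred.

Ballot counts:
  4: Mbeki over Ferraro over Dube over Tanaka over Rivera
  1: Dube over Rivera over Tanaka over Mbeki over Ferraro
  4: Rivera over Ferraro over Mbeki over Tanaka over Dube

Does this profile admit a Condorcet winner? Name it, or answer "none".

none

Check each pair by majority over 9 ballots:
Rivera vs Tanaka: Rivera is ranked higher on 1+4 = 5 ballots, Tanaka on 4. Rivera wins 5–4.
Rivera vs Dube: Rivera is ranked higher on 4 ballots, Dube on 5. Dube wins 5–4.
Rivera vs Mbeki: Rivera is ranked higher on 1+4 = 5 ballots, Mbeki on 4. Rivera wins 5–4.
Rivera vs Ferraro: 1+4 = 5 for Rivera, 4 for Ferraro — Rivera by 5–4.
Tanaka vs Dube: Tanaka preferred on 4 ballots; Dube wins 5–4.
Tanaka vs Mbeki: Tanaka is ranked higher on 1 ballot, Mbeki on 8. Mbeki wins 8–1.
Tanaka vs Ferraro: Tanaka is ranked higher on 1 ballot, Ferraro on 8. Ferraro wins 8–1.
Dube vs Mbeki: Dube preferred on 1 ballot; Mbeki wins 8–1.
Dube vs Ferraro: Dube is ranked higher on 1 ballot, Ferraro on 8. Ferraro wins 8–1.
Mbeki vs Ferraro: 5 to 4, Mbeki.
Every candidate loses at least once (Rivera loses to Dube; Tanaka loses to Rivera; Dube loses to Mbeki; Mbeki loses to Rivera; Ferraro loses to Rivera). The majority relation contains the cycle Rivera beats Mbeki beats Dube beats Rivera, so there is no Condorcet winner.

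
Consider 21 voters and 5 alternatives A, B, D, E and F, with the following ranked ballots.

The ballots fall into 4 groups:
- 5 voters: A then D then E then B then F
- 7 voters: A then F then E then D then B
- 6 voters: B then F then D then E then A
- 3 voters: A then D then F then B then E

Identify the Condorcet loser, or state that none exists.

Head-to-head results (21 voters):
A vs B: A, 15–6.
A–D: A 15–6.
A vs E: A wins 15–6.
A vs F: A wins 15–6.
B–D: D 15–6.
B–E: E 12–9.
B vs F: B is ranked higher on 5+6 = 11 ballots, F on 10. B wins 11–10.
D–E: D 14–7.
D vs F: D preferred on 5+3 = 8 ballots; F wins 13–8.
E vs F: E preferred on 5 ballots; F wins 16–5.
Each alternative has at least one pairwise win (A beats B; B beats F; D beats B; E beats B; F beats D) — no Condorcet loser.

none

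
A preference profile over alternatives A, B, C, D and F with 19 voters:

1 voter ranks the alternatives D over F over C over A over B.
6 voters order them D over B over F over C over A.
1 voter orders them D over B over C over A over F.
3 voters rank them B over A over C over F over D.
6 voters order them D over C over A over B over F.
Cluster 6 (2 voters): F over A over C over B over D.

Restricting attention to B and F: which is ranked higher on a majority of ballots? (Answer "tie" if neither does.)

Ballots ranking B above F: 6 + 1 + 3 + 6 = 16.
Ballots ranking F above B: 19 − 16 = 3.
B wins the head-to-head 16–3.

B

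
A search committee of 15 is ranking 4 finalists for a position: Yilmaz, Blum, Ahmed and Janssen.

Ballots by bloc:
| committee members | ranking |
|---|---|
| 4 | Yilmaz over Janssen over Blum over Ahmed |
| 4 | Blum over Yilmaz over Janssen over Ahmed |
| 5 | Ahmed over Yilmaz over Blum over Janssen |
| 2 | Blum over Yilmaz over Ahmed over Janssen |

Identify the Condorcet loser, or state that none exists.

Ahmed

Head-to-head results (15 committee members):
Yilmaz vs Blum: Yilmaz, 9–6.
Yilmaz vs Ahmed: 4+4+2 = 10 for Yilmaz, 5 for Ahmed — Yilmaz by 10–5.
Yilmaz vs Janssen: Yilmaz, 15–0.
Blum vs Ahmed: Blum wins 10–5.
Blum vs Janssen: Blum wins 11–4.
Ahmed vs Janssen: 5+2 = 7 for Ahmed, 8 for Janssen — Janssen by 8–7.
Only Ahmed has no wins; Ahmed is the Condorcet loser.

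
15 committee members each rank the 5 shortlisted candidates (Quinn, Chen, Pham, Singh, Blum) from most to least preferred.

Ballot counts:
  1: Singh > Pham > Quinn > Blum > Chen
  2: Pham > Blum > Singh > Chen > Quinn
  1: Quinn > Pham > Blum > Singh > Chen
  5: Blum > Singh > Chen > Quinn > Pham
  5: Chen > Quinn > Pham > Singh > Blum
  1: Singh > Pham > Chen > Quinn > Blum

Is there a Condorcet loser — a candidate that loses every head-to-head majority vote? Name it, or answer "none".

none

Pairwise majorities:
Quinn vs Chen: 2 to 13, Chen.
Quinn vs Pham: 11 to 4, Quinn.
Quinn–Singh: Singh 9–6.
Quinn vs Blum: Quinn, 8–7.
Chen vs Pham: 5+5 = 10 for Chen, 5 for Pham — Chen by 10–5.
Chen vs Singh: 5 to 10, Singh.
Chen–Blum: Blum 9–6.
Pham vs Singh: 2+1+5 = 8 for Pham, 7 for Singh — Pham by 8–7.
Pham–Blum: Pham 10–5.
Singh vs Blum: Blum wins 8–7.
No candidate is winless: Quinn beats Pham; Chen beats Quinn; Pham beats Singh; Singh beats Quinn; Blum beats Chen. There is no Condorcet loser.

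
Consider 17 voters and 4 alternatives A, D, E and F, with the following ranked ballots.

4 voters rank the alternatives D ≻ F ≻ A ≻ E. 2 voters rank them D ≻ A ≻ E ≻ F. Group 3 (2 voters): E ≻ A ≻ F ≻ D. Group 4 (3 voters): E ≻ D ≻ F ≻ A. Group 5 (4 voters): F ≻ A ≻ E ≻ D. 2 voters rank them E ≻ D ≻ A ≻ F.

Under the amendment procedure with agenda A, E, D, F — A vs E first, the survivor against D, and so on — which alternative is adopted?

Round 1: A vs E — 10–7, A advances.
Round 2: A vs D — 6–11, D advances.
Round 3: D vs F — 11–6, D advances.
D survives the agenda.

D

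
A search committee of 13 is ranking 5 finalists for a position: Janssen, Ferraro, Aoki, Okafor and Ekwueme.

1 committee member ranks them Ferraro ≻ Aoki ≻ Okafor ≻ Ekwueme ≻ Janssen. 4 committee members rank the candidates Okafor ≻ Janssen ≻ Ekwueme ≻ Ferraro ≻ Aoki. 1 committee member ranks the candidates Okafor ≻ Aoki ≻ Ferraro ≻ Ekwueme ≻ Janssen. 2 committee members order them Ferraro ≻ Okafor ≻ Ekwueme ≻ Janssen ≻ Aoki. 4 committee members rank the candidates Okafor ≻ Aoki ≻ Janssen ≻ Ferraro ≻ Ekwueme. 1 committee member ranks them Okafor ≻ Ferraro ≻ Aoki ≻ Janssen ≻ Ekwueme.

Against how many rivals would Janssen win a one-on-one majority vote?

Janssen against each rival (13 committee members):
Janssen–Ferraro: Janssen 8–5.
Janssen–Aoki: Aoki 7–6.
Janssen–Okafor: Okafor 13–0.
Janssen vs Ekwueme: 9 to 4, Janssen.
Janssen beats Ferraro, Ekwueme; loses to Aoki, Okafor — 2 pairwise wins.

2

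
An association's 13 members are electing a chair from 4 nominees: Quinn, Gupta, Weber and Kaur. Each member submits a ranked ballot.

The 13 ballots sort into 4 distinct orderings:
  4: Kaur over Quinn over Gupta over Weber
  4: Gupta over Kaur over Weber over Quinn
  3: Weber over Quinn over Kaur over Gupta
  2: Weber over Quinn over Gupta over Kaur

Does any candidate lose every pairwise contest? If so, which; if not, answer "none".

Head-to-head results (13 voters):
Quinn–Gupta: Quinn 9–4.
Quinn vs Weber: Weber wins 9–4.
Quinn vs Kaur: 5 to 8, Kaur.
Gupta vs Weber: 8 to 5, Gupta.
Gupta vs Kaur: 4+2 = 6 for Gupta, 7 for Kaur — Kaur by 7–6.
Weber vs Kaur: Kaur wins 8–5.
Each candidate has at least one pairwise win (Quinn beats Gupta; Gupta beats Weber; Weber beats Quinn; Kaur beats Quinn) — no Condorcet loser.

none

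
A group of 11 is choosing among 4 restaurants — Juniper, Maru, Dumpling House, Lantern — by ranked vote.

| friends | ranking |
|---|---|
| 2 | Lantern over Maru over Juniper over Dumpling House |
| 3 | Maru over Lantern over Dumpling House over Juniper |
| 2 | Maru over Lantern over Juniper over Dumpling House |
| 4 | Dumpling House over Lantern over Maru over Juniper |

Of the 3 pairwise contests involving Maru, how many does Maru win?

2

Maru against each rival (11 friends):
Maru vs Juniper: Maru, 11–0.
Maru vs Dumpling House: Maru wins 7–4.
Maru–Lantern: Lantern 6–5.
Maru beats Juniper, Dumpling House; loses to Lantern — 2 pairwise wins.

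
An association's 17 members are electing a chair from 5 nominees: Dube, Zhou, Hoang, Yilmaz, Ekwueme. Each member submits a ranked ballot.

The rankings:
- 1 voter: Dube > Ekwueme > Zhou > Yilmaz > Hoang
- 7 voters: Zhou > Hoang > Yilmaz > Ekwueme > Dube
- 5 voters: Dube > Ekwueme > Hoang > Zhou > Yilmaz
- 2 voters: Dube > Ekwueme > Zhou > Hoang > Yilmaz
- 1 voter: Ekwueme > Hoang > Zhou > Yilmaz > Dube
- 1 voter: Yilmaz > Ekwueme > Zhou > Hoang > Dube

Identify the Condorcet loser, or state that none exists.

Head-to-head results (17 voters):
Dube–Zhou: Zhou 9–8.
Dube vs Hoang: Hoang wins 9–8.
Dube vs Yilmaz: Yilmaz wins 9–8.
Dube vs Ekwueme: 1+5+2 = 8 for Dube, 9 for Ekwueme — Ekwueme by 9–8.
Zhou vs Hoang: 1+7+2+1 = 11 for Zhou, 6 for Hoang — Zhou by 11–6.
Zhou vs Yilmaz: 1+7+5+2+1 = 16 for Zhou, 1 for Yilmaz — Zhou by 16–1.
Zhou vs Ekwueme: Ekwueme wins 10–7.
Hoang vs Yilmaz: Hoang wins 15–2.
Hoang vs Ekwueme: Hoang is ranked higher on 7 ballots, Ekwueme on 10. Ekwueme wins 10–7.
Yilmaz–Ekwueme: Ekwueme 9–8.
Only Dube has no wins; Dube is the Condorcet loser.

Dube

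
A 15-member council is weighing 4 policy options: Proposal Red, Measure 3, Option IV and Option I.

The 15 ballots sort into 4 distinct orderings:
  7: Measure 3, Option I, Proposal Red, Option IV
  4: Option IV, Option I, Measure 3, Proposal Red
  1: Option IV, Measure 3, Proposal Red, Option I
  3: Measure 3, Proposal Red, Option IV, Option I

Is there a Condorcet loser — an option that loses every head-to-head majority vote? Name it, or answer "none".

Head-to-head results (15 council members):
Proposal Red vs Measure 3: Proposal Red preferred on 0 ballots; Measure 3 wins 15–0.
Proposal Red vs Option IV: Proposal Red wins 10–5.
Proposal Red vs Option I: Option I wins 11–4.
Measure 3–Option IV: Measure 3 10–5.
Measure 3 vs Option I: 7+1+3 = 11 for Measure 3, 4 for Option I — Measure 3 by 11–4.
Option IV vs Option I: 8 to 7, Option IV.
No option is winless: Proposal Red beats Option IV; Measure 3 beats Proposal Red; Option IV beats Option I; Option I beats Proposal Red. There is no Condorcet loser.

none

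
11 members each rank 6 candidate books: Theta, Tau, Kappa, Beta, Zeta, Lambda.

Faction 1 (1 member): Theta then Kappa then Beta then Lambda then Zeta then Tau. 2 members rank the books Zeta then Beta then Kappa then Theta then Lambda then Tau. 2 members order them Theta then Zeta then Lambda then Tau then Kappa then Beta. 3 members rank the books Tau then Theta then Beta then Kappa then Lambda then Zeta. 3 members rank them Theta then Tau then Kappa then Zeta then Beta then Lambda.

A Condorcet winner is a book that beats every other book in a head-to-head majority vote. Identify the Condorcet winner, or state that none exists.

Theta

Head-to-head results (11 members):
Theta vs Tau: Theta is ranked higher on 1+2+2+3 = 8 ballots, Tau on 3. Theta wins 8–3.
Theta vs Kappa: Theta is ranked higher on 1+2+3+3 = 9 ballots, Kappa on 2. Theta wins 9–2.
Theta vs Beta: Theta is ranked higher on 1+2+3+3 = 9 ballots, Beta on 2. Theta wins 9–2.
Theta vs Zeta: Theta is ranked higher on 1+2+3+3 = 9 ballots, Zeta on 2. Theta wins 9–2.
Theta vs Lambda: Theta preferred on 1+2+2+3+3 = 11 ballots; Theta wins 11–0.
Tau vs Kappa: Tau preferred on 2+3+3 = 8 ballots; Tau wins 8–3.
Tau vs Beta: Tau is ranked higher on 2+3+3 = 8 ballots, Beta on 3. Tau wins 8–3.
Tau vs Zeta: Tau preferred on 3+3 = 6 ballots; Tau wins 6–5.
Tau vs Lambda: 3+3 = 6 for Tau, 5 for Lambda — Tau by 6–5.
Kappa vs Beta: Kappa preferred on 1+2+3 = 6 ballots; Kappa wins 6–5.
Kappa vs Zeta: 1+3+3 = 7 for Kappa, 4 for Zeta — Kappa by 7–4.
Kappa vs Lambda: 9 to 2, Kappa.
Beta vs Zeta: Beta is ranked higher on 1+3 = 4 ballots, Zeta on 7. Zeta wins 7–4.
Beta vs Lambda: 9 to 2, Beta.
Zeta vs Lambda: 2+2+3 = 7 for Zeta, 4 for Lambda — Zeta by 7–4.
Only Theta has no losses; Theta is the Condorcet winner.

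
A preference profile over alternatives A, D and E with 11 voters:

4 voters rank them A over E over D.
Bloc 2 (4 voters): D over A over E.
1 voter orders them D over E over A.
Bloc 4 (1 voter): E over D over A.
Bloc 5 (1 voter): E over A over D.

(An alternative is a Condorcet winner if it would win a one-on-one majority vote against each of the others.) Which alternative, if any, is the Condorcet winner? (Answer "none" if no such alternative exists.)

Check each pair by majority over 11 ballots:
A vs D: 5 to 6, D.
A vs E: 4+4 = 8 for A, 3 for E — A by 8–3.
D vs E: D is ranked higher on 4+1 = 5 ballots, E on 6. E wins 6–5.
No alternative is unbeaten: A loses to D; D loses to E; E loses to A. In particular A → E → D → A is a majority cycle — no Condorcet winner exists.

none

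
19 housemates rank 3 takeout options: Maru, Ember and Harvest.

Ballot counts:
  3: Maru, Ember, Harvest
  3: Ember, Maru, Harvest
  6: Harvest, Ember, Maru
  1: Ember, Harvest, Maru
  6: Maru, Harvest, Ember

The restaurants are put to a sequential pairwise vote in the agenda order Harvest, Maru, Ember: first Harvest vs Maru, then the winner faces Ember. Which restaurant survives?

Ember

Round 1: Harvest vs Maru — 7–12, Maru advances.
Round 2: Maru vs Ember — 9–10, Ember advances.
The agenda winner is Ember.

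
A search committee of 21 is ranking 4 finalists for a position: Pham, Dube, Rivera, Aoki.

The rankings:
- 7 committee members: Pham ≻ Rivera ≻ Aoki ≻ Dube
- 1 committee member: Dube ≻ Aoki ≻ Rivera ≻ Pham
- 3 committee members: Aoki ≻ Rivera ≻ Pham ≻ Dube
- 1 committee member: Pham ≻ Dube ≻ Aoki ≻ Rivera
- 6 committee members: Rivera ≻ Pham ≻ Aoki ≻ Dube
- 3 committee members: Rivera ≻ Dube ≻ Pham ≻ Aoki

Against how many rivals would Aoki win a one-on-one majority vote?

Aoki against each rival (21 committee members):
Aoki vs Pham: Pham, 17–4.
Aoki vs Dube: Aoki preferred on 7+3+6 = 16 ballots; Aoki wins 16–5.
Aoki–Rivera: Rivera 16–5.
Aoki beats Dube; loses to Pham, Rivera — 1 pairwise win.

1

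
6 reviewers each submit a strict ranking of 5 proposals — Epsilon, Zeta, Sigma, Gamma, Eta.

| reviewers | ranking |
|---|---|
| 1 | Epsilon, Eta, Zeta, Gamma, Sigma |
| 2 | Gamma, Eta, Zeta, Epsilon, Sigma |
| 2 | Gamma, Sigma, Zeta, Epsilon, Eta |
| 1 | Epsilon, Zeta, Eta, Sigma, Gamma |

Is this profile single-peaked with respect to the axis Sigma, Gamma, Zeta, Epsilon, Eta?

no

Axis positions: Sigma=1, Gamma=2, Zeta=3, Epsilon=4, Eta=5.
Ballot type 1 (peak Epsilon at position 4): ranking walks positions 4-5-3-2-1, expanding outward from the peak — single-peaked.
Ballot type 2: ranking walks positions 2-5-3-4-1; Eta is ranked above Zeta even though Zeta lies between Eta and the peak Gamma on the axis — preferences dip and rise again. Not single-peaked.
Ballot type 3 (peak Gamma at position 2): ranking walks positions 2-1-3-4-5, expanding outward from the peak — single-peaked.
Ballot type 4: ranking walks positions 4-3-5-1-2; Sigma is ranked above Gamma even though Gamma lies between Sigma and the peak Epsilon on the axis — preferences dip and rise again. Not single-peaked.
Ballot type 2 violates single-peakedness, so the profile is not single-peaked on this axis.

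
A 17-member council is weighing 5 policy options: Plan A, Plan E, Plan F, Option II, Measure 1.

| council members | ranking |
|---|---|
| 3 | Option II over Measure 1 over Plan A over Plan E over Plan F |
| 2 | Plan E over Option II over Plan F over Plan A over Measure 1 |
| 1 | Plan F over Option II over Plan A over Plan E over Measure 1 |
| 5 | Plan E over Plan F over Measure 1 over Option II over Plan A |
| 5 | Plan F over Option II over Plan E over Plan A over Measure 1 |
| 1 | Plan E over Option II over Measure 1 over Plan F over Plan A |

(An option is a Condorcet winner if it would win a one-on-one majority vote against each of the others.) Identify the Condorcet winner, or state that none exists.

none

Pairwise majorities:
Plan A vs Plan E: Plan A preferred on 3+1 = 4 ballots; Plan E wins 13–4.
Plan A vs Plan F: Plan A preferred on 3 ballots; Plan F wins 14–3.
Plan A vs Option II: 0 to 17, Option II.
Plan A vs Measure 1: 8 to 9, Measure 1.
Plan E vs Plan F: 11 to 6, Plan E.
Plan E vs Option II: 2+5+1 = 8 for Plan E, 9 for Option II — Option II by 9–8.
Plan E vs Measure 1: Plan E is ranked higher on 2+1+5+5+1 = 14 ballots, Measure 1 on 3. Plan E wins 14–3.
Plan F vs Option II: Plan F preferred on 1+5+5 = 11 ballots; Plan F wins 11–6.
Plan F vs Measure 1: 2+1+5+5 = 13 for Plan F, 4 for Measure 1 — Plan F by 13–4.
Option II vs Measure 1: Option II preferred on 3+2+1+5+1 = 12 ballots; Option II wins 12–5.
No option is unbeaten: Plan A loses to Plan E; Plan E loses to Option II; Plan F loses to Plan E; Option II loses to Plan F; Measure 1 loses to Plan E. In particular Plan E beats Plan F beats Option II beats Plan E is a majority cycle — no Condorcet winner exists.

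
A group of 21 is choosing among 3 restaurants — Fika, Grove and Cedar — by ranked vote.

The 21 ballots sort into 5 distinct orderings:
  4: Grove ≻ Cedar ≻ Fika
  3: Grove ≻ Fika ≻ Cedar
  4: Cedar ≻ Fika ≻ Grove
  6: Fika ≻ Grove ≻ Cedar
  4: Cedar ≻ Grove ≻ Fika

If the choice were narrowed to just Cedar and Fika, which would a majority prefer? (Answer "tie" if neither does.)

Cedar

Ballots ranking Cedar above Fika: 4 + 4 + 4 = 12.
Ballots ranking Fika above Cedar: 21 − 12 = 9.
Cedar wins the head-to-head 12–9.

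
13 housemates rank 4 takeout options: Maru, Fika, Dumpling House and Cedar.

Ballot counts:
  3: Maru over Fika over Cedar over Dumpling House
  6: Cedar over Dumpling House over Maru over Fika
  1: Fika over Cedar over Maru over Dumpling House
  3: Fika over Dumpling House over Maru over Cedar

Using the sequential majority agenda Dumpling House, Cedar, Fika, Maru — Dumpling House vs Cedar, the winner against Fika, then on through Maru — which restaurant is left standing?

Round 1: Dumpling House vs Cedar — 3–10, Cedar advances.
Round 2: Cedar vs Fika — 6–7, Fika advances.
Round 3: Fika vs Maru — 4–9, Maru advances.
The agenda winner is Maru.

Maru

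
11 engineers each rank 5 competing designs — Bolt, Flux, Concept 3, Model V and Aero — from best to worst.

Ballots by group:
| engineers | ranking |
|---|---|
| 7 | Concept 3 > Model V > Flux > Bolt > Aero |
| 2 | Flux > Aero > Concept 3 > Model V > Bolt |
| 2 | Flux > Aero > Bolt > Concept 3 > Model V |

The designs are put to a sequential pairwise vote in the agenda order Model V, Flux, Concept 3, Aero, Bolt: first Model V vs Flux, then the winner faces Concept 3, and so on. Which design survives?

Concept 3

Round 1: Model V vs Flux — 7–4, Model V advances.
Round 2: Model V vs Concept 3 — 0–11, Concept 3 advances.
Round 3: Concept 3 vs Aero — 7–4, Concept 3 advances.
Round 4: Concept 3 vs Bolt — 9–2, Concept 3 advances.
The agenda winner is Concept 3.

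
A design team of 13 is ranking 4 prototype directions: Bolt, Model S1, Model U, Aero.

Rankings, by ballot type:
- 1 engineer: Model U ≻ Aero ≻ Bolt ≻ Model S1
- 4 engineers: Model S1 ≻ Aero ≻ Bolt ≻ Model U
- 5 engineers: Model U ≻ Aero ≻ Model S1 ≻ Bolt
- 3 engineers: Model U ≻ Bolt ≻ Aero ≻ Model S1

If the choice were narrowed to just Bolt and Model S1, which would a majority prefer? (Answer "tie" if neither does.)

Ballots ranking Bolt above Model S1: 1 + 3 = 4.
Ballots ranking Model S1 above Bolt: 13 − 4 = 9.
Model S1 wins the head-to-head 9–4.

Model S1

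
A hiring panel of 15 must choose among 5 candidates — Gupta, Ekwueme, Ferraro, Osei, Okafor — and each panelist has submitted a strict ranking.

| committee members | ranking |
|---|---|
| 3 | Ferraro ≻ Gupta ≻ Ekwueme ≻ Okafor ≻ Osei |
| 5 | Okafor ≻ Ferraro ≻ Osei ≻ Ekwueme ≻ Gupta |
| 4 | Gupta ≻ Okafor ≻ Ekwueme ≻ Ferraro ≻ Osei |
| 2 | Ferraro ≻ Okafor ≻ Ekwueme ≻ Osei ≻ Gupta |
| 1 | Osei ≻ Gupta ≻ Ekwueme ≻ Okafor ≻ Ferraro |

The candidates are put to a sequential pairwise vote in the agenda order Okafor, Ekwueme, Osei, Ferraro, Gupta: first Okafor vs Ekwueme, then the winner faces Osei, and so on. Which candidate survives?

Round 1: Okafor vs Ekwueme — 11–4, Okafor advances.
Round 2: Okafor vs Osei — 14–1, Okafor advances.
Round 3: Okafor vs Ferraro — 10–5, Okafor advances.
Round 4: Okafor vs Gupta — 7–8, Gupta advances.
Gupta survives the agenda.

Gupta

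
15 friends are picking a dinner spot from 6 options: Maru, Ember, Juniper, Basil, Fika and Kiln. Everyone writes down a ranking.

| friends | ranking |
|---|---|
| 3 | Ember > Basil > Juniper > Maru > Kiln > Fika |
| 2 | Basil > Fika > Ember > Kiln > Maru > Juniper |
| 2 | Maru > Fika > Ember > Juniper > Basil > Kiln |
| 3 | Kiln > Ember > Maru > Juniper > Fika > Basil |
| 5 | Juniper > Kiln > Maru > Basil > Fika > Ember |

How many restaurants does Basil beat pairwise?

1

Basil against each rival (15 friends):
Basil vs Maru: Maru wins 10–5.
Basil vs Ember: 2+5 = 7 for Basil, 8 for Ember — Ember by 8–7.
Basil vs Juniper: Juniper, 10–5.
Basil vs Fika: Basil wins 10–5.
Basil vs Kiln: Basil preferred on 3+2+2 = 7 ballots; Kiln wins 8–7.
Basil beats Fika; loses to Maru, Ember, Juniper, Kiln — 1 pairwise win.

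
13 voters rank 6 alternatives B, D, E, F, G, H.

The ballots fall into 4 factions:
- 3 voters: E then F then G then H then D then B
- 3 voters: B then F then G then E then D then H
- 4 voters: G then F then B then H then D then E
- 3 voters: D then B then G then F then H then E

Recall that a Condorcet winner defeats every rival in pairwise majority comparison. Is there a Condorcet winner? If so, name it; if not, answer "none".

Pairwise majorities:
B vs D: B, 7–6.
B vs E: B wins 10–3.
B vs F: F wins 7–6.
B vs G: G, 7–6.
B–H: B 10–3.
D vs E: D wins 7–6.
D vs F: F wins 10–3.
D vs G: G wins 10–3.
D vs H: H, 7–6.
E vs F: F wins 10–3.
E vs G: G, 10–3.
E vs H: E preferred on 3+3 = 6 ballots; H wins 7–6.
F vs G: G wins 7–6.
F vs H: F, 13–0.
G vs H: G is ranked higher on 3+3+4+3 = 13 ballots, H on 0. G wins 13–0.
G wins every pairwise contest, so G is the Condorcet winner.

G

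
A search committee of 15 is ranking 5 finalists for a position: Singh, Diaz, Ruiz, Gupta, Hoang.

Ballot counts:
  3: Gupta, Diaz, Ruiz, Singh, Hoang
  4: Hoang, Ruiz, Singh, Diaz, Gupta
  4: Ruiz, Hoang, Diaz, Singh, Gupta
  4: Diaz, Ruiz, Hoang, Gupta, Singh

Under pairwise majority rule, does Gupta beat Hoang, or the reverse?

Hoang

Ballots ranking Gupta above Hoang: 3.
Ballots ranking Hoang above Gupta: 15 − 3 = 12.
Hoang wins the head-to-head 12–3.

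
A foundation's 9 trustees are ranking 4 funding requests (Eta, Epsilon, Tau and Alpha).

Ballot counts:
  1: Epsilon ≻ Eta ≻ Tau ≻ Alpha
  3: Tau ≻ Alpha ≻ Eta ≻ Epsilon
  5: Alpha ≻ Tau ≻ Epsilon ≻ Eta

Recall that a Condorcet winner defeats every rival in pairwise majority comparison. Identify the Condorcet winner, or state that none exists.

Alpha

Pairwise majorities:
Eta vs Epsilon: 3 to 6, Epsilon.
Eta vs Tau: Eta preferred on 1 ballot; Tau wins 8–1.
Eta vs Alpha: Eta preferred on 1 ballot; Alpha wins 8–1.
Epsilon vs Tau: Epsilon is ranked higher on 1 ballot, Tau on 8. Tau wins 8–1.
Epsilon vs Alpha: 1 to 8, Alpha.
Tau vs Alpha: Tau is ranked higher on 1+3 = 4 ballots, Alpha on 5. Alpha wins 5–4.
Alpha beats each of Eta, Epsilon, Tau — Alpha is the Condorcet winner.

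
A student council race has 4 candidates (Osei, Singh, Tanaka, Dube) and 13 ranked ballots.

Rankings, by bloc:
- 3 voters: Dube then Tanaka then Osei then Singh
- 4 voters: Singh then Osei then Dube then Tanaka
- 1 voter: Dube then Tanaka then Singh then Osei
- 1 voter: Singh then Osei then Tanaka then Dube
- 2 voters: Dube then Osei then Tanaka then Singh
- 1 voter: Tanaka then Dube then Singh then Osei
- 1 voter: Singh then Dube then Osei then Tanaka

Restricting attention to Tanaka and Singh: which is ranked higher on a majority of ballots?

Tanaka

Ballots ranking Tanaka above Singh: 3 + 1 + 2 + 1 = 7.
Ballots ranking Singh above Tanaka: 13 − 7 = 6.
Tanaka wins the head-to-head 7–6.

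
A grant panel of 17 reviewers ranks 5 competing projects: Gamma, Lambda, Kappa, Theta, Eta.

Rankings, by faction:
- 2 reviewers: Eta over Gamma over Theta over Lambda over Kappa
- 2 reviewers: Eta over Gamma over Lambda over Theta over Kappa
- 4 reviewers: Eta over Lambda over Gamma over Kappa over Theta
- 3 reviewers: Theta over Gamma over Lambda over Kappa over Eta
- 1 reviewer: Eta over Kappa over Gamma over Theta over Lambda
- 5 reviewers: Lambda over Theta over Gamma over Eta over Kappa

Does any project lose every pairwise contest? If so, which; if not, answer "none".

Head-to-head results (17 reviewers):
Gamma vs Lambda: Lambda wins 9–8.
Gamma–Kappa: Gamma 16–1.
Gamma vs Theta: Gamma, 9–8.
Gamma vs Eta: Eta wins 9–8.
Lambda vs Kappa: Lambda is ranked higher on 2+2+4+3+5 = 16 ballots, Kappa on 1. Lambda wins 16–1.
Lambda–Theta: Lambda 11–6.
Lambda vs Eta: Lambda preferred on 3+5 = 8 ballots; Eta wins 9–8.
Kappa vs Theta: Theta, 12–5.
Kappa vs Eta: 3 to 14, Eta.
Theta–Eta: Eta 9–8.
Only Kappa has no wins; Kappa is the Condorcet loser.

Kappa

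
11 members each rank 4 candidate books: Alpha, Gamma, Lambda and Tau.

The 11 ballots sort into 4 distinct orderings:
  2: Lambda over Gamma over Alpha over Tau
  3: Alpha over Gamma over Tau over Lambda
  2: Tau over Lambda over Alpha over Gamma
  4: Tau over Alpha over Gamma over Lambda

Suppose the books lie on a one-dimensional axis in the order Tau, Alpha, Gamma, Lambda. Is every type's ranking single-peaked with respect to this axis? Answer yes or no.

Axis positions: Tau=1, Alpha=2, Gamma=3, Lambda=4.
Type 1 (peak Lambda at position 4): ranking walks positions 4-3-2-1, expanding outward from the peak — single-peaked.
Type 2 (peak Alpha at position 2): ranking walks positions 2-3-1-4, expanding outward from the peak — single-peaked.
Type 3: ranking walks positions 1-4-2-3; Lambda is ranked above Alpha even though Alpha lies between Lambda and the peak Tau on the axis — preferences dip and rise again. Not single-peaked.
Type 4 (peak Tau at position 1): ranking walks positions 1-2-3-4, expanding outward from the peak — single-peaked.
Type 3 violates single-peakedness, so the profile is not single-peaked on this axis.

no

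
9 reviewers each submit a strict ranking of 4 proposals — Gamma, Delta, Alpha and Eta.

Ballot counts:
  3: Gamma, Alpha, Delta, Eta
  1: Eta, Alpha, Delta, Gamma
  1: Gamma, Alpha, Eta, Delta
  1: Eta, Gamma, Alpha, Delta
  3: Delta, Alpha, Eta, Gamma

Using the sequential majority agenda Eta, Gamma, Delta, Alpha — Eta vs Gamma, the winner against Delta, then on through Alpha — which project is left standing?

Alpha

Round 1: Eta vs Gamma — 5–4, Eta advances.
Round 2: Eta vs Delta — 3–6, Delta advances.
Round 3: Delta vs Alpha — 3–6, Alpha advances.
Alpha survives the agenda.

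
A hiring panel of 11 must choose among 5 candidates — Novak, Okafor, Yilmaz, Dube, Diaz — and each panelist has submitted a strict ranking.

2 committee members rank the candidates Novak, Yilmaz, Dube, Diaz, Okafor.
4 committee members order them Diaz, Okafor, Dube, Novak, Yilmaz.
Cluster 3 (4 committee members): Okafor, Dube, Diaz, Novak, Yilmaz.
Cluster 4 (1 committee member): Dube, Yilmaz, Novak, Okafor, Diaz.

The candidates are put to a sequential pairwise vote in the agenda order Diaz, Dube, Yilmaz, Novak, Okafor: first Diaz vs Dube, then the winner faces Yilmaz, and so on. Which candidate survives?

Round 1: Diaz vs Dube — 4–7, Dube advances.
Round 2: Dube vs Yilmaz — 9–2, Dube advances.
Round 3: Dube vs Novak — 9–2, Dube advances.
Round 4: Dube vs Okafor — 3–8, Okafor advances.
The agenda winner is Okafor.

Okafor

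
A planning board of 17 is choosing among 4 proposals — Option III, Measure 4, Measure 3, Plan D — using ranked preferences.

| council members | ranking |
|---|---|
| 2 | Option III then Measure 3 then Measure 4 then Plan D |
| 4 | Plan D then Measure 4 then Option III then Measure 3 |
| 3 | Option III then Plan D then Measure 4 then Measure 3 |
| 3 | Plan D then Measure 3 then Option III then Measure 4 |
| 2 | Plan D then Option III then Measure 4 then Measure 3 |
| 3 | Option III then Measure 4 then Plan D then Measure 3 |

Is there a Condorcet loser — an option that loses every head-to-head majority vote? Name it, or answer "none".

Measure 3

Pairwise majorities:
Option III vs Measure 4: Option III preferred on 2+3+3+2+3 = 13 ballots; Option III wins 13–4.
Option III vs Measure 3: Option III preferred on 2+4+3+2+3 = 14 ballots; Option III wins 14–3.
Option III vs Plan D: 8 to 9, Plan D.
Measure 4–Measure 3: Measure 4 12–5.
Measure 4 vs Plan D: Measure 4 preferred on 2+3 = 5 ballots; Plan D wins 12–5.
Measure 3 vs Plan D: Measure 3 preferred on 2 ballots; Plan D wins 15–2.
Measure 3 loses to every other option — it is the Condorcet loser.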